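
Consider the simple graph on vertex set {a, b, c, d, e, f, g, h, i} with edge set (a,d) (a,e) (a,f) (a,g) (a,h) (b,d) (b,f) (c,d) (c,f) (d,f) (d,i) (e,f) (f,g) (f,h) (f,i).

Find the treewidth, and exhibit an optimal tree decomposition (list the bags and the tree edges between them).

Each bag holds 3 vertices, so the decomposition has width 2, which upper-bounds the treewidth. Conversely, {c, d, f} is a clique of size 3, and the vertices of any clique must share a bag in every tree decomposition; so some bag has ≥ 3 vertices and tw(G) ≥ 2. The upper and lower bounds meet at 2, so that is the treewidth.

Treewidth 2.
One such decomposition:
Bags: B1 = {b, d, f}  B2 = {a, d, f}  B3 = {c, d, f}  B4 = {d, f, i}  B5 = {a, f, h}  B6 = {a, f, g}  B7 = {a, e, f}
Tree: B1–B2, B1–B3, B2–B4, B2–B5, B5–B6, B5–B7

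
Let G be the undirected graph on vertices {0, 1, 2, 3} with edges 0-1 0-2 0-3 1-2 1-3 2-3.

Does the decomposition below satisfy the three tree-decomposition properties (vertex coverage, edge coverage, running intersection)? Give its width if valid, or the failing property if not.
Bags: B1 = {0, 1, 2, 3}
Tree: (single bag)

Every vertex of G appears in some bag (union = {0, 1, 2, 3}); every edge is covered by a bag; and for each vertex v the set of bags containing v is connected in the bag tree. The decomposition is therefore valid. The largest bag has 4 vertices, so the width is 3.

Yes; width 3.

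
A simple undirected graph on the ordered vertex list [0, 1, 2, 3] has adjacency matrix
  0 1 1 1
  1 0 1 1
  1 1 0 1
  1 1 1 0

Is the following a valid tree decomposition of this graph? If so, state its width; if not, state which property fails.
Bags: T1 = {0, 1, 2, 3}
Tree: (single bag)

Every vertex of G appears in some bag (union = {0, 1, 2, 3}); every edge is covered by a bag; and for each vertex v the set of bags containing v is connected in the bag tree. The decomposition is therefore valid. The largest bag has 4 vertices, so the width is 3.

Yes; width 3.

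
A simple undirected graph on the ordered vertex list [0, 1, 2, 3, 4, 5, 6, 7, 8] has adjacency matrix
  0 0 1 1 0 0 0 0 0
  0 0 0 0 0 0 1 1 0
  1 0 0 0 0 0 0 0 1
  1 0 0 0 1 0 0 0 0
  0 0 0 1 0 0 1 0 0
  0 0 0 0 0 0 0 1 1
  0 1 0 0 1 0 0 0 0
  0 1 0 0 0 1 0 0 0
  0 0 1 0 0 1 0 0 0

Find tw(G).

A width-2 tree decomposition is:
Bags: B1 = {1, 4, 6}  B2 = {1, 4, 7}  B3 = {4, 5, 7}  B4 = {4, 5, 8}  B5 = {2, 4, 8}  B6 = {0, 2, 4}  B7 = {0, 3, 4}
Tree: B1–B2, B2–B3, B3–B4, B4–B5, B5–B6, B6–B7
Each bag holds 3 vertices, so the decomposition has width 2, which upper-bounds the treewidth. For the lower bound, G contains the cycle 4–6–1–7–5–8–2–0–3–4, so G is not a forest; only forests have treewidth ≤ 1, hence tw(G) ≥ 2. Hence tw(G) = 2 exactly.

2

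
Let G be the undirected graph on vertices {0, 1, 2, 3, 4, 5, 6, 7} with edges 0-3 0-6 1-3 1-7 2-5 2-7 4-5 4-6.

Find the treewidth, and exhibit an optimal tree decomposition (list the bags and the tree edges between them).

Treewidth 2.
One optimal decomposition is:
Bags: B1 = {1, 3, 7}  B2 = {0, 3, 7}  B3 = {0, 6, 7}  B4 = {4, 6, 7}  B5 = {4, 5, 7}  B6 = {2, 5, 7}
Tree: B1–B2, B2–B3, B3–B4, B4–B5, B5–B6

Each bag holds 3 vertices, so the decomposition has width 2, which upper-bounds the treewidth. The edges 7–1–3–0–6–4–5–2–7 form a cycle, so G is not a tree and its treewidth is at least 2. Combining the bounds, tw(G) = 2.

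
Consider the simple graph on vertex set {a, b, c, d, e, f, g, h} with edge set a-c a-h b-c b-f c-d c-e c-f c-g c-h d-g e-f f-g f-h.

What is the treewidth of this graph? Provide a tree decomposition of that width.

The largest bag has 3 vertices, giving width 2; this decomposition certifies tw(G) ≤ 2. Conversely, {c, d, g} is a clique of size 3, and the vertices of any clique must share a bag in every tree decomposition; so some bag has ≥ 3 vertices and tw(G) ≥ 2. Combining the bounds, tw(G) = 2.

Treewidth 2.
One such decomposition:
Bags: B1 = {c, f, g}  B2 = {c, f, h}  B3 = {b, c, f}  B4 = {c, d, g}  B5 = {a, c, h}  B6 = {c, e, f}
Tree: B1–B2, B1–B3, B1–B4, B2–B5, B3–B6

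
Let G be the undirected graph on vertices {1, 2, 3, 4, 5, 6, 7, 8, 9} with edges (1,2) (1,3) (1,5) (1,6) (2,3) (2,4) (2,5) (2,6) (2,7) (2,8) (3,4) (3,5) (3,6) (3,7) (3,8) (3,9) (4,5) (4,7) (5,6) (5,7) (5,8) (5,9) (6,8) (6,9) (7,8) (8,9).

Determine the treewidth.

A width-4 tree decomposition is:
Bags: B1 = {2, 3, 5, 6, 8}  B2 = {3, 5, 6, 8, 9}  B3 = {2, 3, 5, 7, 8}  B4 = {2, 3, 4, 5, 7}  B5 = {1, 2, 3, 5, 6}
Tree: B1–B2, B1–B3, B3–B4, B1–B5
Each bag holds 5 vertices, so the decomposition has width 4, which upper-bounds the treewidth. Conversely, {3, 5, 6, 8, 9} is a clique of size 5, and the vertices of any clique must share a bag in every tree decomposition; so some bag has ≥ 5 vertices and tw(G) ≥ 4. The upper and lower bounds meet at 4, so that is the treewidth.

4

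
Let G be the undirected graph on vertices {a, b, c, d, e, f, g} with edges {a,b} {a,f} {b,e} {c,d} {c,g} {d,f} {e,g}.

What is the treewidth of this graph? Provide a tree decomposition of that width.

Each bag holds 3 vertices, so the decomposition has width 2, which upper-bounds the treewidth. For the lower bound, G contains the cycle f–a–b–e–g–c–d–f, so G is not a forest; only forests have treewidth ≤ 1, hence tw(G) ≥ 2. The upper and lower bounds meet at 2, so that is the treewidth.

Treewidth 2.
Bags: B1 = {a, b, f}  B2 = {b, e, f}  B3 = {e, f, g}  B4 = {c, f, g}  B5 = {c, d, f}
Tree: B1–B2, B2–B3, B3–B4, B4–B5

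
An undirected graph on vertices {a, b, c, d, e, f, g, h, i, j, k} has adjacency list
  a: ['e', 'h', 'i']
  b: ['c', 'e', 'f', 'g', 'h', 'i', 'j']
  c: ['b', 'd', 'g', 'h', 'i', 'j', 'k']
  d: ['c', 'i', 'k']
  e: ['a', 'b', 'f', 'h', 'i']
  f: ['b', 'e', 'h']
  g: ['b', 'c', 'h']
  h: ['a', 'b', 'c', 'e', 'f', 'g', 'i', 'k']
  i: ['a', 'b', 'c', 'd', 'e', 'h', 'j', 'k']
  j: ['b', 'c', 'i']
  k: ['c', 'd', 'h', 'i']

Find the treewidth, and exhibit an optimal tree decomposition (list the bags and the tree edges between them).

Treewidth 3.
One optimal decomposition is:
Bags: B1 = {c, d, i, k}  B2 = {c, h, i, k}  B3 = {b, c, h, i}  B4 = {b, c, g, h}  B5 = {b, e, h, i}  B6 = {a, e, h, i}  B7 = {b, c, i, j}  B8 = {b, e, f, h}
Tree: B1–B2, B2–B3, B3–B4, B3–B5, B5–B6, B3–B7, B5–B8

The largest bag has 4 vertices, giving width 3; this decomposition certifies tw(G) ≤ 3. For the lower bound, the 4 vertices {c, d, i, k} are pairwise adjacent, and any tree decomposition puts a clique entirely inside one bag — forcing width ≥ 3. Therefore the treewidth is 3.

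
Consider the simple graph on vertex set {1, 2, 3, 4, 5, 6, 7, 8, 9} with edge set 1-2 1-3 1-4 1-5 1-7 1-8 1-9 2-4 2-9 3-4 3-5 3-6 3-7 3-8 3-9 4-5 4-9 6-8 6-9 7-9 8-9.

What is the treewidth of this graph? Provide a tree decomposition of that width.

Treewidth 3.
One such decomposition:
Bags: B1 = {1, 3, 8, 9}  B2 = {3, 6, 8, 9}  B3 = {1, 3, 4, 9}  B4 = {1, 2, 4, 9}  B5 = {1, 3, 7, 9}  B6 = {1, 3, 4, 5}
Tree: B1–B2, B1–B3, B3–B4, B3–B5, B3–B6

Every bag has size at most 4, so the width is 4 − 1 = 3 and tw(G) ≤ 3. Conversely, {1, 2, 4, 9} is a clique of size 4, and the vertices of any clique must share a bag in every tree decomposition; so some bag has ≥ 4 vertices and tw(G) ≥ 3. Hence tw(G) = 3 exactly.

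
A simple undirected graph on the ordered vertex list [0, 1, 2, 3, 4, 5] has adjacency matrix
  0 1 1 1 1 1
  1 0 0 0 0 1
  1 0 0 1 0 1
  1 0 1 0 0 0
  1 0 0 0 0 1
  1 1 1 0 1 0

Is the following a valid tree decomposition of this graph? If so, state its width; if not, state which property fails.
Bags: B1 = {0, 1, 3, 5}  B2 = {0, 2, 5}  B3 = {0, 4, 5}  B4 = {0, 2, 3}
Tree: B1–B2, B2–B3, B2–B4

No — bags containing vertex 3 are not connected in the tree.

A tree decomposition must satisfy three properties: every vertex lies in some bag; for every edge, both endpoints lie together in some bag; and for every vertex, the bags containing it form a connected subtree. Here bags containing vertex 3 are not connected in the tree, so the decomposition is invalid.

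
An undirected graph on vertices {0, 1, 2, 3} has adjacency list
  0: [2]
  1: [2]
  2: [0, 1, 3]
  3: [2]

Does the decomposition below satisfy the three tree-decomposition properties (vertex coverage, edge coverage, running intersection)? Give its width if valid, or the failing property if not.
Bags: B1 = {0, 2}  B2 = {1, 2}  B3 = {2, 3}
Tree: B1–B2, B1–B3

Yes; width 1.

Vertex coverage: the bags together contain {0, 1, 2, 3}, the full vertex set. Edge coverage: each edge of G has both endpoints in at least one bag. Running intersection: for every vertex, the bags containing it form a connected subtree. All three properties hold, so this is a valid tree decomposition of width max|bag| − 1 = 1, and hence tw(G) ≤ 1.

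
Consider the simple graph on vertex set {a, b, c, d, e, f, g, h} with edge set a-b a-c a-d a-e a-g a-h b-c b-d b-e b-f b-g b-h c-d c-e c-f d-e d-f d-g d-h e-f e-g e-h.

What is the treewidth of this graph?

4

A width-4 tree decomposition is:
Bags: B1 = {b, c, d, e, f}  B2 = {a, b, c, d, e}  B3 = {a, b, d, e, g}  B4 = {a, b, d, e, h}
Tree: B1–B2, B2–B3, B2–B4
Each bag holds 5 vertices, so the decomposition has width 4, which upper-bounds the treewidth. On the other hand G contains the 5-clique {a, b, d, e, g}. A clique must lie in a single bag of any decomposition, so no decomposition can have width below 4. Hence tw(G) = 4 exactly.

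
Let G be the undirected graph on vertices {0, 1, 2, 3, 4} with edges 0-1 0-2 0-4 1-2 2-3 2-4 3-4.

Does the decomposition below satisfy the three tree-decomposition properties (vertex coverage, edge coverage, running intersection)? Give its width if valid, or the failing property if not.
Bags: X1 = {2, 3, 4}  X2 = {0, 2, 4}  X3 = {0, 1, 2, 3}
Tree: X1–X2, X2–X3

No — bags containing vertex 3 are not connected in the tree.

A tree decomposition must satisfy three properties: every vertex lies in some bag; for every edge, both endpoints lie together in some bag; and for every vertex, the bags containing it form a connected subtree. Here bags containing vertex 3 are not connected in the tree, so the decomposition is invalid.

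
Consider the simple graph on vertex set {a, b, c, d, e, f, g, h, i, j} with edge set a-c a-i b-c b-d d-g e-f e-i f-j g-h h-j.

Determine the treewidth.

A width-2 tree decomposition is:
Bags: B1 = {b, d, g}  B2 = {b, g, h}  B3 = {b, h, j}  B4 = {b, f, j}  B5 = {b, e, f}  B6 = {b, e, i}  B7 = {a, b, i}  B8 = {a, b, c}
Tree: B1–B2, B2–B3, B3–B4, B4–B5, B5–B6, B6–B7, B7–B8
The largest bag has 3 vertices, giving width 2; this decomposition certifies tw(G) ≤ 2. The edges b–d–g–h–j–f–e–i–a–c–b form a cycle, so G is not a tree and its treewidth is at least 2. The upper and lower bounds meet at 2, so that is the treewidth.

2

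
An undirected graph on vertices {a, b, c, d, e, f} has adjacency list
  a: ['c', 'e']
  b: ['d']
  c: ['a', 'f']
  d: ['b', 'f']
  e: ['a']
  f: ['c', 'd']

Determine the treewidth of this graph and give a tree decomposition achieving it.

Treewidth 1.
One such decomposition:
Bags: B1 = {b, d}  B2 = {d, f}  B3 = {c, f}  B4 = {a, c}  B5 = {a, e}
Tree: B1–B2, B2–B3, B3–B4, B4–B5

The largest bag has 2 vertices, giving width 1; this decomposition certifies tw(G) ≤ 1. Since G has at least one edge (e.g. b–d), it is not an edgeless graph, so tw(G) ≥ 1. The upper and lower bounds meet at 1, so that is the treewidth.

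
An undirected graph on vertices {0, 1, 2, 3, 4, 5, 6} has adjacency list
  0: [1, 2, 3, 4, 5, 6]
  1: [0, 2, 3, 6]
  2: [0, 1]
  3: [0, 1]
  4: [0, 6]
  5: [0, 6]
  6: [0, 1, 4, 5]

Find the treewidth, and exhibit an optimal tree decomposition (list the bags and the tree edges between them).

Treewidth 2.
One optimal decomposition is:
Bags: B1 = {0, 4, 6}  B2 = {0, 5, 6}  B3 = {0, 1, 6}  B4 = {0, 1, 2}  B5 = {0, 1, 3}
Tree: B1–B2, B2–B3, B3–B4, B3–B5

Every bag has size at most 3, so the width is 3 − 1 = 2 and tw(G) ≤ 2. On the other hand G contains the 3-clique {0, 1, 2}. A clique must lie in a single bag of any decomposition, so no decomposition can have width below 2. Combining the bounds, tw(G) = 2.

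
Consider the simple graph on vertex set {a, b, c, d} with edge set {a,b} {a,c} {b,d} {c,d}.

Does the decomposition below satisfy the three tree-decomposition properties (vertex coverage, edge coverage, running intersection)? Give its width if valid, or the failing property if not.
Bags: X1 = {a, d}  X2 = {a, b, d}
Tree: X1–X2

No — vertex c appears in no bag.

A tree decomposition must satisfy three properties: every vertex lies in some bag; for every edge, both endpoints lie together in some bag; and for every vertex, the bags containing it form a connected subtree. Here vertex c appears in no bag, so the decomposition is invalid.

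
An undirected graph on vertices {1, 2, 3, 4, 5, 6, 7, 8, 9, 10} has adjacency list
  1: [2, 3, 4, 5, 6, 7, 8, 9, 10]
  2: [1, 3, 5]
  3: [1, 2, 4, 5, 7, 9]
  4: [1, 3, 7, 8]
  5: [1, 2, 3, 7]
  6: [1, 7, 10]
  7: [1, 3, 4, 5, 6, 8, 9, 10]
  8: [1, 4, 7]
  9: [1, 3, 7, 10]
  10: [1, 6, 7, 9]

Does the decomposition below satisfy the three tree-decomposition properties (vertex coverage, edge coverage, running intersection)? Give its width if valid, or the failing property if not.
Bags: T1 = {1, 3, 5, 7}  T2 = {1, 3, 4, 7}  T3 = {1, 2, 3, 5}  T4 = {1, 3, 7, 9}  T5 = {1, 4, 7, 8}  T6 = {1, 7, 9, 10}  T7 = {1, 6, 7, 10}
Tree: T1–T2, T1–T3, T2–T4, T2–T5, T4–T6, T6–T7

Vertex coverage: the bags together contain {1, 2, 3, 4, 5, 6, 7, 8, 9, 10}, the full vertex set. Edge coverage: each edge of G has both endpoints in at least one bag. Running intersection: for every vertex, the bags containing it form a connected subtree. All three properties hold, so this is a valid tree decomposition of width max|bag| − 1 = 3, and hence tw(G) ≤ 3.

Yes; width 3.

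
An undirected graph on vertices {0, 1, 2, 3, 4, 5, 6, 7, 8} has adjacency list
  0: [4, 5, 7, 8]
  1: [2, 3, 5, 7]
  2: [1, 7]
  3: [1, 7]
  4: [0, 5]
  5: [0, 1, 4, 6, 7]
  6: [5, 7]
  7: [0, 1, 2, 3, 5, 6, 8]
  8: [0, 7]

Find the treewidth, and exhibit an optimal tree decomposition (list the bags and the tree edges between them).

Each bag holds 3 vertices, so the decomposition has width 2, which upper-bounds the treewidth. On the other hand G contains the 3-clique {0, 4, 5}. A clique must lie in a single bag of any decomposition, so no decomposition can have width below 2. The upper and lower bounds meet at 2, so that is the treewidth.

Treewidth 2.
One optimal decomposition is:
Bags: B1 = {1, 5, 7}  B2 = {0, 5, 7}  B3 = {1, 3, 7}  B4 = {0, 7, 8}  B5 = {5, 6, 7}  B6 = {1, 2, 7}  B7 = {0, 4, 5}
Tree: B1–B2, B1–B3, B2–B4, B2–B5, B3–B6, B2–B7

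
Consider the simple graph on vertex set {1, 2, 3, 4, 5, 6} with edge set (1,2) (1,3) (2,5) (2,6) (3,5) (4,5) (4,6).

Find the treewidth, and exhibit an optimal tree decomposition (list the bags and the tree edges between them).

Each bag holds 3 vertices, so the decomposition has width 2, which upper-bounds the treewidth. For the lower bound, G contains the cycle 6–4–5–2–6, so G is not a forest; only forests have treewidth ≤ 1, hence tw(G) ≥ 2. Hence tw(G) = 2 exactly.

Treewidth 2.
One such decomposition:
Bags: B1 = {2, 4, 6}  B2 = {2, 4, 5}  B3 = {1, 2, 5}  B4 = {1, 3, 5}
Tree: B1–B2, B2–B3, B3–B4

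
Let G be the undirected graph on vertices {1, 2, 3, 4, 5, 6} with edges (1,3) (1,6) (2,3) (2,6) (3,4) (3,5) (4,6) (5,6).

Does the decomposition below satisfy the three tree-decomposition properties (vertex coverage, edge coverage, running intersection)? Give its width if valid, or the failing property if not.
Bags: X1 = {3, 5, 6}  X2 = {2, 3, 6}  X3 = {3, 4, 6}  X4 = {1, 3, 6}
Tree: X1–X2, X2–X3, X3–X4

Yes; width 2.

Checking the three conditions: (i) the bags cover all of {1, 2, 3, 4, 5, 6}; (ii) for each edge, some bag contains both endpoints; (iii) the bags containing any fixed vertex form a subtree. All hold, so the decomposition is valid with width 3 − 1 = 2.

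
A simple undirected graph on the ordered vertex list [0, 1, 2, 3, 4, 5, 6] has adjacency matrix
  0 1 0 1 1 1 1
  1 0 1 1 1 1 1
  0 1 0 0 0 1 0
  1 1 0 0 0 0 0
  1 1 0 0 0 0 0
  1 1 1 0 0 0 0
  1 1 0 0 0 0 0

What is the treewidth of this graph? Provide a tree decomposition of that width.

Each bag holds 3 vertices, so the decomposition has width 2, which upper-bounds the treewidth. Conversely, {0, 1, 3} is a clique of size 3, and the vertices of any clique must share a bag in every tree decomposition; so some bag has ≥ 3 vertices and tw(G) ≥ 2. Combining the bounds, tw(G) = 2.

Treewidth 2.
Bags: B1 = {0, 1, 5}  B2 = {0, 1, 3}  B3 = {0, 1, 4}  B4 = {1, 2, 5}  B5 = {0, 1, 6}
Tree: B1–B2, B1–B3, B1–B4, B1–B5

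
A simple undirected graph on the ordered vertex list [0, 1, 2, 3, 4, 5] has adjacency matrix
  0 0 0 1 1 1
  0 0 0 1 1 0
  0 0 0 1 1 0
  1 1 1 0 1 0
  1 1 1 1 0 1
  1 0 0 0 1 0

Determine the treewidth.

2

A width-2 tree decomposition is:
Bags: B1 = {2, 3, 4}  B2 = {0, 3, 4}  B3 = {0, 4, 5}  B4 = {1, 3, 4}
Tree: B1–B2, B2–B3, B2–B4
The largest bag has 3 vertices, giving width 2; this decomposition certifies tw(G) ≤ 2. For the lower bound, the 3 vertices {0, 3, 4} are pairwise adjacent, and any tree decomposition puts a clique entirely inside one bag — forcing width ≥ 2. Combining the bounds, tw(G) = 2.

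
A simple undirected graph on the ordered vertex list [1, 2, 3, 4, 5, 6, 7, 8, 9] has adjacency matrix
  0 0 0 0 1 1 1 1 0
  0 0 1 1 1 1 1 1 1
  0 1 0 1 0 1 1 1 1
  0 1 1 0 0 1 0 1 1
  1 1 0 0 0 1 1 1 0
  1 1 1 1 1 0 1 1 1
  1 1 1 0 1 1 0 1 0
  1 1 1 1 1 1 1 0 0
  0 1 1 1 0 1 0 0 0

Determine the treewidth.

4

A width-4 tree decomposition is:
Bags: B1 = {2, 5, 6, 7, 8}  B2 = {2, 3, 6, 7, 8}  B3 = {1, 5, 6, 7, 8}  B4 = {2, 3, 4, 6, 8}  B5 = {2, 3, 4, 6, 9}
Tree: B1–B2, B1–B3, B2–B4, B4–B5
Each bag holds 5 vertices, so the decomposition has width 4, which upper-bounds the treewidth. On the other hand G contains the 5-clique {1, 5, 6, 7, 8}. A clique must lie in a single bag of any decomposition, so no decomposition can have width below 4. Therefore the treewidth is 4.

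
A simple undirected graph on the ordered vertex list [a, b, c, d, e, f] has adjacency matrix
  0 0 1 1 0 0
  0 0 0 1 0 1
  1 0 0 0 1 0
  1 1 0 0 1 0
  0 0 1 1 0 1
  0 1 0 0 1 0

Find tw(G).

A width-2 tree decomposition is:
Bags: B1 = {a, c, e}  B2 = {a, d, e}  B3 = {d, e, f}  B4 = {b, d, f}
Tree: B1–B2, B2–B3, B3–B4
The largest bag has 3 vertices, giving width 2; this decomposition certifies tw(G) ≤ 2. Since c–a–d–e–c is a cycle in G, G is not acyclic. Forests are exactly the graphs of treewidth ≤ 1, so tw(G) ≥ 2. Therefore the treewidth is 2.

2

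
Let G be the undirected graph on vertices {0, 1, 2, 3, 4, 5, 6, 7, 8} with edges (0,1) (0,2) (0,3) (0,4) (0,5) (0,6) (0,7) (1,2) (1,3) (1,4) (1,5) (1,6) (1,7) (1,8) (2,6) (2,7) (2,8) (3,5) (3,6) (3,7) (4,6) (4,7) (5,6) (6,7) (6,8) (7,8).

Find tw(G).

4

A width-4 tree decomposition is:
Bags: B1 = {0, 1, 3, 5, 6}  B2 = {0, 1, 3, 6, 7}  B3 = {0, 1, 4, 6, 7}  B4 = {0, 1, 2, 6, 7}  B5 = {1, 2, 6, 7, 8}
Tree: B1–B2, B2–B3, B2–B4, B4–B5
The largest bag has 5 vertices, giving width 4; this decomposition certifies tw(G) ≤ 4. For the lower bound, the 5 vertices {0, 1, 3, 5, 6} are pairwise adjacent, and any tree decomposition puts a clique entirely inside one bag — forcing width ≥ 4. The upper and lower bounds meet at 4, so that is the treewidth.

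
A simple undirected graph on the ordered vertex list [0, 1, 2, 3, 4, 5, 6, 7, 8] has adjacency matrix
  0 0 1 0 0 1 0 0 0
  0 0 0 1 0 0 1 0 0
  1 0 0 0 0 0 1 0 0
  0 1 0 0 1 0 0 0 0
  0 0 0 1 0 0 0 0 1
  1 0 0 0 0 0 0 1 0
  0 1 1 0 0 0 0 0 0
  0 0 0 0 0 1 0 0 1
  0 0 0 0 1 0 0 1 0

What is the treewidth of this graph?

A width-2 tree decomposition is:
Bags: B1 = {5, 7, 8}  B2 = {4, 5, 8}  B3 = {3, 4, 5}  B4 = {1, 3, 5}  B5 = {1, 5, 6}  B6 = {2, 5, 6}  B7 = {0, 2, 5}
Tree: B1–B2, B2–B3, B3–B4, B4–B5, B5–B6, B6–B7
The largest bag has 3 vertices, giving width 2; this decomposition certifies tw(G) ≤ 2. Since 5–7–8–4–3–1–6–2–0–5 is a cycle in G, G is not acyclic. Forests are exactly the graphs of treewidth ≤ 1, so tw(G) ≥ 2. Therefore the treewidth is 2.

2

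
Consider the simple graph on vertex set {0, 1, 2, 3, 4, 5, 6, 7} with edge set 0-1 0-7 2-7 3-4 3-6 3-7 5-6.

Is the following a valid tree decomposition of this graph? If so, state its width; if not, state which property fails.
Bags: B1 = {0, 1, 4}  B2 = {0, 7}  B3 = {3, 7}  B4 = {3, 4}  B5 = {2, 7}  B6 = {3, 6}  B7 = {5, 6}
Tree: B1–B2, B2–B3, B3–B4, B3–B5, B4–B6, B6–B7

No — bags containing vertex 4 are not connected in the tree.

A tree decomposition must satisfy three properties: every vertex lies in some bag; for every edge, both endpoints lie together in some bag; and for every vertex, the bags containing it form a connected subtree. Here bags containing vertex 4 are not connected in the tree, so the decomposition is invalid.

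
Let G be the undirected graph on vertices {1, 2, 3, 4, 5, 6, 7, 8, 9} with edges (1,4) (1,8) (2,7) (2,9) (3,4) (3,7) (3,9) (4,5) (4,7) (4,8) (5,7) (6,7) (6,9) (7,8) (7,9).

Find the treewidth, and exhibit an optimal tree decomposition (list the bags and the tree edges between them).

Treewidth 2.
One such decomposition:
Bags: B1 = {3, 4, 7}  B2 = {3, 7, 9}  B3 = {4, 7, 8}  B4 = {4, 5, 7}  B5 = {2, 7, 9}  B6 = {1, 4, 8}  B7 = {6, 7, 9}
Tree: B1–B2, B1–B3, B3–B4, B2–B5, B3–B6, B2–B7

Each bag holds 3 vertices, so the decomposition has width 2, which upper-bounds the treewidth. On the other hand G contains the 3-clique {1, 4, 8}. A clique must lie in a single bag of any decomposition, so no decomposition can have width below 2. Hence tw(G) = 2 exactly.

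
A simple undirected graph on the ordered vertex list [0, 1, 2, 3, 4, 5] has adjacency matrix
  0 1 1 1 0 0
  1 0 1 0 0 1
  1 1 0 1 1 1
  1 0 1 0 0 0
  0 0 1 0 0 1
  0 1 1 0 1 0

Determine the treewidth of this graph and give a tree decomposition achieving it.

Every bag has size at most 3, so the width is 3 − 1 = 2 and tw(G) ≤ 2. For the lower bound, the 3 vertices {0, 1, 2} are pairwise adjacent, and any tree decomposition puts a clique entirely inside one bag — forcing width ≥ 2. Hence tw(G) = 2 exactly.

Treewidth 2.
Bags: B1 = {0, 1, 2}  B2 = {1, 2, 5}  B3 = {0, 2, 3}  B4 = {2, 4, 5}
Tree: B1–B2, B1–B3, B2–B4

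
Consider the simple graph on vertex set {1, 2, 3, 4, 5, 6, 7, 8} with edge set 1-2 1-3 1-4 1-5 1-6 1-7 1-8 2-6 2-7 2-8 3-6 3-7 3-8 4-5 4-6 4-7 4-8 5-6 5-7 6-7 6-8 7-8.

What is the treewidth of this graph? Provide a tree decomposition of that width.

Treewidth 4.
One optimal decomposition is:
Bags: B1 = {1, 4, 5, 6, 7}  B2 = {1, 4, 6, 7, 8}  B3 = {1, 3, 6, 7, 8}  B4 = {1, 2, 6, 7, 8}
Tree: B1–B2, B2–B3, B2–B4

Every bag has size at most 5, so the width is 5 − 1 = 4 and tw(G) ≤ 4. Conversely, {1, 2, 6, 7, 8} is a clique of size 5, and the vertices of any clique must share a bag in every tree decomposition; so some bag has ≥ 5 vertices and tw(G) ≥ 4. Combining the bounds, tw(G) = 4.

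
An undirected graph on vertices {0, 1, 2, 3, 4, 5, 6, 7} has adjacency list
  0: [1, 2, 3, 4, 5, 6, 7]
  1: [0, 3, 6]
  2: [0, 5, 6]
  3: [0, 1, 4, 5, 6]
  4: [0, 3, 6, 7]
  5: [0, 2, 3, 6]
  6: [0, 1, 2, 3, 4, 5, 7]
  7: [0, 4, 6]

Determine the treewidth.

A width-3 tree decomposition is:
Bags: B1 = {0, 4, 6, 7}  B2 = {0, 3, 4, 6}  B3 = {0, 1, 3, 6}  B4 = {0, 3, 5, 6}  B5 = {0, 2, 5, 6}
Tree: B1–B2, B2–B3, B2–B4, B4–B5
Each bag holds 4 vertices, so the decomposition has width 3, which upper-bounds the treewidth. Conversely, {0, 2, 5, 6} is a clique of size 4, and the vertices of any clique must share a bag in every tree decomposition; so some bag has ≥ 4 vertices and tw(G) ≥ 3. The upper and lower bounds meet at 3, so that is the treewidth.

3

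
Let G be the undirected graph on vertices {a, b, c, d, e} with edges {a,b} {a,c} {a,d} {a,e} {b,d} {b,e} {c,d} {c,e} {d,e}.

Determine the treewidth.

3

A width-3 tree decomposition is:
Bags: B1 = {a, b, d, e}  B2 = {a, c, d, e}
Tree: B1–B2
The largest bag has 4 vertices, giving width 3; this decomposition certifies tw(G) ≤ 3. Conversely, {a, c, d, e} is a clique of size 4, and the vertices of any clique must share a bag in every tree decomposition; so some bag has ≥ 4 vertices and tw(G) ≥ 3. Therefore the treewidth is 3.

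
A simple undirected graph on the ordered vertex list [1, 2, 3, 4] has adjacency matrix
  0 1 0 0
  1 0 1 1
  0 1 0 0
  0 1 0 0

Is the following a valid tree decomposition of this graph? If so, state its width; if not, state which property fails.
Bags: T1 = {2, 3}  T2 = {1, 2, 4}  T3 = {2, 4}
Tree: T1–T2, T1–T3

A tree decomposition must satisfy three properties: every vertex lies in some bag; for every edge, both endpoints lie together in some bag; and for every vertex, the bags containing it form a connected subtree. Here bags containing vertex 4 are not connected in the tree, so the decomposition is invalid.

No — bags containing vertex 4 are not connected in the tree.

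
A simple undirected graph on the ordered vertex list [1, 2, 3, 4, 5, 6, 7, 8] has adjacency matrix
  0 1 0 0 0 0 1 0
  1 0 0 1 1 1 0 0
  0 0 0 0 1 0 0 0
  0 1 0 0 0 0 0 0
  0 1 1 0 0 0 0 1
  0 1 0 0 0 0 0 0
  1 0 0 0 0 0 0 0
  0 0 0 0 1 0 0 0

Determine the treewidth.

1

A width-1 tree decomposition is:
Bags: B1 = {5, 8}  B2 = {3, 5}  B3 = {2, 5}  B4 = {1, 2}  B5 = {2, 6}  B6 = {1, 7}  B7 = {2, 4}
Tree: B1–B2, B1–B3, B3–B4, B4–B5, B4–B6, B4–B7
The largest bag has 2 vertices, giving width 1; this decomposition certifies tw(G) ≤ 1. Since G has at least one edge (e.g. 8–5), it is not an edgeless graph, so tw(G) ≥ 1. The upper and lower bounds meet at 1, so that is the treewidth.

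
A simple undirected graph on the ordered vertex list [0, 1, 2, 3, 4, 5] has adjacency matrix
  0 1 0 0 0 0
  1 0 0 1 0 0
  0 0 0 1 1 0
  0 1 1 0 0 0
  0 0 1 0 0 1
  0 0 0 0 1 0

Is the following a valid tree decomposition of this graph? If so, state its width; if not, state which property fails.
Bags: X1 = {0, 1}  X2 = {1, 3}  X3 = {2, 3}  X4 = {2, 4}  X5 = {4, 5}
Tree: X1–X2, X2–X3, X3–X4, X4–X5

Vertex coverage: the bags together contain {0, 1, 2, 3, 4, 5}, the full vertex set. Edge coverage: each edge of G has both endpoints in at least one bag. Running intersection: for every vertex, the bags containing it form a connected subtree. All three properties hold, so this is a valid tree decomposition of width max|bag| − 1 = 1, and hence tw(G) ≤ 1.

Yes; width 1.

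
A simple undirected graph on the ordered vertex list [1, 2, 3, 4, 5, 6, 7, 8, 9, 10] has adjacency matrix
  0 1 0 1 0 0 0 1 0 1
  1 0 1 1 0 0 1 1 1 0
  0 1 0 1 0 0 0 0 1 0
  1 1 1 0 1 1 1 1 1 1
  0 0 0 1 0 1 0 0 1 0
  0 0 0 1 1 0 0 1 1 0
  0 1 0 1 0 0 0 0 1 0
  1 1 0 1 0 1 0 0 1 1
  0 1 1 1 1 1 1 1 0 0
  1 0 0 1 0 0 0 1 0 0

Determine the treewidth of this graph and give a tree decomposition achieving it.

Each bag holds 4 vertices, so the decomposition has width 3, which upper-bounds the treewidth. Conversely, {1, 2, 4, 8} is a clique of size 4, and the vertices of any clique must share a bag in every tree decomposition; so some bag has ≥ 4 vertices and tw(G) ≥ 3. Combining the bounds, tw(G) = 3.

Treewidth 3.
One optimal decomposition is:
Bags: B1 = {2, 3, 4, 9}  B2 = {2, 4, 8, 9}  B3 = {4, 6, 8, 9}  B4 = {4, 5, 6, 9}  B5 = {1, 2, 4, 8}  B6 = {1, 4, 8, 10}  B7 = {2, 4, 7, 9}
Tree: B1–B2, B2–B3, B3–B4, B2–B5, B5–B6, B2–B7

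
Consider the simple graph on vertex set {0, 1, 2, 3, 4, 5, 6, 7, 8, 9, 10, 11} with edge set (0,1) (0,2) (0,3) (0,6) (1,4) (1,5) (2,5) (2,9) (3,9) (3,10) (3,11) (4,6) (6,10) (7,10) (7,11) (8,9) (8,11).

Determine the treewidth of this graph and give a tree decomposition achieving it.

Each bag holds 4 vertices, so the decomposition has width 3, which upper-bounds the treewidth. For the lower bound: the 4 vertex sets {7,8,11}, {9}, {3}, {0,2,6,10} are disjoint, each induces a connected subgraph, and every pair is joined by at least one edge of G. Contracting each set to a single vertex therefore yields K_{4} as a minor, and since treewidth is minor-monotone, tw(G) ≥ tw(K_{4}) = 3. Hence tw(G) = 3 exactly.

Treewidth 3.
One such decomposition:
Bags: B1 = {7, 8, 9, 11}  B2 = {3, 7, 9, 11}  B3 = {3, 7, 9, 10}  B4 = {2, 3, 9, 10}  B5 = {0, 2, 3, 10}  B6 = {0, 2, 6, 10}  B7 = {0, 2, 5, 6}  B8 = {0, 1, 5, 6}  B9 = {1, 4, 5, 6}
Tree: B1–B2, B2–B3, B3–B4, B4–B5, B5–B6, B6–B7, B7–B8, B8–B9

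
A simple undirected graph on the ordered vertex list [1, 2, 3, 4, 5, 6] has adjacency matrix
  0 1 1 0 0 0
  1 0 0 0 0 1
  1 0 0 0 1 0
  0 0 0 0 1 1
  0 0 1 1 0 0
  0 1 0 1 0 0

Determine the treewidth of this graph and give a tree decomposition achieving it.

Treewidth 2.
One such decomposition:
Bags: B1 = {1, 2, 6}  B2 = {1, 4, 6}  B3 = {1, 4, 5}  B4 = {1, 3, 5}
Tree: B1–B2, B2–B3, B3–B4

Each bag holds 3 vertices, so the decomposition has width 2, which upper-bounds the treewidth. The edges 1–2–6–4–5–3–1 form a cycle, so G is not a tree and its treewidth is at least 2. The upper and lower bounds meet at 2, so that is the treewidth.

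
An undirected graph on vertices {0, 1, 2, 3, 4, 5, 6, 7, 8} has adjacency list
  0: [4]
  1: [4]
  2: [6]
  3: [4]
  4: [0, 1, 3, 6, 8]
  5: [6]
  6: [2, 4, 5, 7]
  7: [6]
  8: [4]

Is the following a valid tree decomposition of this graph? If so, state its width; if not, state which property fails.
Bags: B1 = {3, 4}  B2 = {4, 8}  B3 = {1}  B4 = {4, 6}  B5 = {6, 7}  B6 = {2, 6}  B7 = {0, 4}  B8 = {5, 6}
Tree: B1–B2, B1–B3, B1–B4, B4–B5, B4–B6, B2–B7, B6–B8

No — edge (4,1) lies in no bag.

A tree decomposition must satisfy three properties: every vertex lies in some bag; for every edge, both endpoints lie together in some bag; and for every vertex, the bags containing it form a connected subtree. Here edge (4,1) lies in no bag, so the decomposition is invalid.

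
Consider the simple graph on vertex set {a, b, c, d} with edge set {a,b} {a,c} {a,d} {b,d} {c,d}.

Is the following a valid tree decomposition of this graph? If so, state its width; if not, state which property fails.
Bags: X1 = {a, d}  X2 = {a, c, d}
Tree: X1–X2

A tree decomposition must satisfy three properties: every vertex lies in some bag; for every edge, both endpoints lie together in some bag; and for every vertex, the bags containing it form a connected subtree. Here vertex b appears in no bag, so the decomposition is invalid.

No — vertex b appears in no bag.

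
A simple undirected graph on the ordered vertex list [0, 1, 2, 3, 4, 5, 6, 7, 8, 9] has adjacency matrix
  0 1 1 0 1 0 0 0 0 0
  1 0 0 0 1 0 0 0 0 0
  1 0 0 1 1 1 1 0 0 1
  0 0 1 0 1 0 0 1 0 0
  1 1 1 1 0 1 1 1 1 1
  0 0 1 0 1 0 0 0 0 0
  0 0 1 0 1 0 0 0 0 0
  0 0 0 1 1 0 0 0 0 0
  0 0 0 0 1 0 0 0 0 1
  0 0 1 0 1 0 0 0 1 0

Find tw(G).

A width-2 tree decomposition is:
Bags: B1 = {2, 4, 6}  B2 = {0, 2, 4}  B3 = {2, 3, 4}  B4 = {2, 4, 9}  B5 = {2, 4, 5}  B6 = {0, 1, 4}  B7 = {4, 8, 9}  B8 = {3, 4, 7}
Tree: B1–B2, B2–B3, B1–B4, B4–B5, B2–B6, B4–B7, B3–B8
Each bag holds 3 vertices, so the decomposition has width 2, which upper-bounds the treewidth. For the lower bound, the 3 vertices {4, 8, 9} are pairwise adjacent, and any tree decomposition puts a clique entirely inside one bag — forcing width ≥ 2. Therefore the treewidth is 2.

2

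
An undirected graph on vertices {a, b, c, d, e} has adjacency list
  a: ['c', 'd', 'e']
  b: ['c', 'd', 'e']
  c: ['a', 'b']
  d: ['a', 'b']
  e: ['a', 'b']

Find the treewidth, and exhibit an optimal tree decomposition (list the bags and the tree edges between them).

Treewidth 2.
One optimal decomposition is:
Bags: B1 = {a, b, c}  B2 = {a, b, e}  B3 = {a, b, d}
Tree: B1–B2, B2–B3

Every bag has size at most 3, so the width is 3 − 1 = 2 and tw(G) ≤ 2. The edges c–a–e–b–c form a cycle, so G is not a tree and its treewidth is at least 2. Therefore the treewidth is 2.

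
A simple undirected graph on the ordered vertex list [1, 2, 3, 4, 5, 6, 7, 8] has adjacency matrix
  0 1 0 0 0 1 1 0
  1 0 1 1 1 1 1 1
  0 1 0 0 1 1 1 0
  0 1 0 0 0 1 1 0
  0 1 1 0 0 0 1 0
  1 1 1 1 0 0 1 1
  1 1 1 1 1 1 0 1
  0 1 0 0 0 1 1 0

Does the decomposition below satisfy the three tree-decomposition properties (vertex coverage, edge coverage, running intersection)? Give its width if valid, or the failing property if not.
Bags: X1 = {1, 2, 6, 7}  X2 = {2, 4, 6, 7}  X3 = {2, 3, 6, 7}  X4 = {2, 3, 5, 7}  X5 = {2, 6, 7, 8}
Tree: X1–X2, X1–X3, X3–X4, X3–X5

Every vertex of G appears in some bag (union = {1, 2, 3, 4, 5, 6, 7, 8}); every edge is covered by a bag; and for each vertex v the set of bags containing v is connected in the bag tree. The decomposition is therefore valid. The largest bag has 4 vertices, so the width is 3.

Yes; width 3.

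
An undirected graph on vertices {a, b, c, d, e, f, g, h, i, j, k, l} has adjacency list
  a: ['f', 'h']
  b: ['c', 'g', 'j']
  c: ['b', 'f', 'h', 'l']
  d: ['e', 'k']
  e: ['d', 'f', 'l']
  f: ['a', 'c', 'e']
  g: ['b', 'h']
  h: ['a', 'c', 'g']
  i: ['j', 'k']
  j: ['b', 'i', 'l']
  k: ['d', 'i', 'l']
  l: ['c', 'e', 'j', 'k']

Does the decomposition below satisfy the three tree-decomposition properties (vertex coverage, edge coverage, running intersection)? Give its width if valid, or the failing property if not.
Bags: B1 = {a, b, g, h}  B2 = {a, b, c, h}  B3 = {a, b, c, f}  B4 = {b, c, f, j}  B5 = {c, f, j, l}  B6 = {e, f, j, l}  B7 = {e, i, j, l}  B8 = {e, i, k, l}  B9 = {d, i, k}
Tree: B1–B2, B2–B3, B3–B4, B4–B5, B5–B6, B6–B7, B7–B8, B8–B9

No — edge (e,d) lies in no bag.

A tree decomposition must satisfy three properties: every vertex lies in some bag; for every edge, both endpoints lie together in some bag; and for every vertex, the bags containing it form a connected subtree. Here edge (e,d) lies in no bag, so the decomposition is invalid.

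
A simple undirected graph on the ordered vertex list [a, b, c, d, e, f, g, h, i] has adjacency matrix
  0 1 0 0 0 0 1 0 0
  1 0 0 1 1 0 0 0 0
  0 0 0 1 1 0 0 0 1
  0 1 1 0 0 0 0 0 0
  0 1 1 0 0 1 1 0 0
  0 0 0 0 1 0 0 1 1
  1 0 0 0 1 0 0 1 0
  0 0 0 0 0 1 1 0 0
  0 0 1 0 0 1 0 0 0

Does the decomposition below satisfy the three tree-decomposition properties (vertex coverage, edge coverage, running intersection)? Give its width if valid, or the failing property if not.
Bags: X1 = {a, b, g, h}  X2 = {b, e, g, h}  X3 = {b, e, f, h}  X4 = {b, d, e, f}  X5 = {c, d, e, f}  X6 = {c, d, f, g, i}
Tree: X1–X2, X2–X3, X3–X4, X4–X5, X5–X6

No — bags containing vertex g are not connected in the tree.

A tree decomposition must satisfy three properties: every vertex lies in some bag; for every edge, both endpoints lie together in some bag; and for every vertex, the bags containing it form a connected subtree. Here bags containing vertex g are not connected in the tree, so the decomposition is invalid.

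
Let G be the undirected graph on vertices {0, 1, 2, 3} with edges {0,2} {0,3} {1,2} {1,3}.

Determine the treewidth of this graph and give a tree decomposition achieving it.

Each bag holds 3 vertices, so the decomposition has width 2, which upper-bounds the treewidth. For the lower bound, G contains the cycle 3–1–2–0–3, so G is not a forest; only forests have treewidth ≤ 1, hence tw(G) ≥ 2. Therefore the treewidth is 2.

Treewidth 2.
One optimal decomposition is:
Bags: B1 = {1, 2, 3}  B2 = {0, 2, 3}
Tree: B1–B2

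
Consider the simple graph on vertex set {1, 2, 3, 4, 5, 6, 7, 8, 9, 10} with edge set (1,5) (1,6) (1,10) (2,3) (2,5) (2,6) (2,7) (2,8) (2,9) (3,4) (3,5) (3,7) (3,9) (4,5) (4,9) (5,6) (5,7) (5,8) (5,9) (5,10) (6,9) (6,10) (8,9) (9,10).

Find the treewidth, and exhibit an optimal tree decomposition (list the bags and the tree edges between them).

Treewidth 3.
One such decomposition:
Bags: B1 = {2, 5, 6, 9}  B2 = {5, 6, 9, 10}  B3 = {1, 5, 6, 10}  B4 = {2, 3, 5, 9}  B5 = {2, 5, 8, 9}  B6 = {3, 4, 5, 9}  B7 = {2, 3, 5, 7}
Tree: B1–B2, B2–B3, B1–B4, B4–B5, B4–B6, B4–B7

Every bag has size at most 4, so the width is 4 − 1 = 3 and tw(G) ≤ 3. On the other hand G contains the 4-clique {1, 5, 6, 10}. A clique must lie in a single bag of any decomposition, so no decomposition can have width below 3. Hence tw(G) = 3 exactly.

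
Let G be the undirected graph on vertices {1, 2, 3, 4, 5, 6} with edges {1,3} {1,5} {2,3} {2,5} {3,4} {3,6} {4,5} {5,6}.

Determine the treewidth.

2

A width-2 tree decomposition is:
Bags: B1 = {3, 4, 5}  B2 = {1, 3, 5}  B3 = {2, 3, 5}  B4 = {3, 5, 6}
Tree: B1–B2, B2–B3, B3–B4
Each bag holds 3 vertices, so the decomposition has width 2, which upper-bounds the treewidth. Since 3–4–5–1–3 is a cycle in G, G is not acyclic. Forests are exactly the graphs of treewidth ≤ 1, so tw(G) ≥ 2. The upper and lower bounds meet at 2, so that is the treewidth.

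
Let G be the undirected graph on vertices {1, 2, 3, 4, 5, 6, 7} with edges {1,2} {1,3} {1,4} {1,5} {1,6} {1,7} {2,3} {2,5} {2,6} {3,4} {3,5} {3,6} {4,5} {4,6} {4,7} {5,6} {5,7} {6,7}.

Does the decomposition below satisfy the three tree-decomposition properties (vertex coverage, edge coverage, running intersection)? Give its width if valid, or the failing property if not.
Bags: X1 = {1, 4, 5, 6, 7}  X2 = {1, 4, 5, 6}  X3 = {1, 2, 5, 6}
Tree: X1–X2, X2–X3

No — vertex 3 appears in no bag.

A tree decomposition must satisfy three properties: every vertex lies in some bag; for every edge, both endpoints lie together in some bag; and for every vertex, the bags containing it form a connected subtree. Here vertex 3 appears in no bag, so the decomposition is invalid.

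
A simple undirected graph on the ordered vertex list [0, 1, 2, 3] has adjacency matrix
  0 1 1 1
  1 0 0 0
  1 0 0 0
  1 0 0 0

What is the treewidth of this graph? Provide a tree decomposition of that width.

Each bag holds 2 vertices, so the decomposition has width 1, which upper-bounds the treewidth. Any graph with an edge has treewidth ≥ 1, and G has the edge 0–2. Therefore the treewidth is 1.

Treewidth 1.
One such decomposition:
Bags: B1 = {0, 2}  B2 = {0, 1}  B3 = {0, 3}
Tree: B1–B2, B1–B3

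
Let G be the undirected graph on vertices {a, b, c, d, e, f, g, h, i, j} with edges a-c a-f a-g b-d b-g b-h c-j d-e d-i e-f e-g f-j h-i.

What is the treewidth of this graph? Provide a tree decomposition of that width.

Treewidth 2.
One such decomposition:
Bags: B1 = {a, c, j}  B2 = {a, f, j}  B3 = {a, f, g}  B4 = {e, f, g}  B5 = {b, e, g}  B6 = {b, d, e}  B7 = {b, d, h}  B8 = {d, h, i}
Tree: B1–B2, B2–B3, B3–B4, B4–B5, B5–B6, B6–B7, B7–B8

Every bag has size at most 3, so the width is 3 − 1 = 2 and tw(G) ≤ 2. For the lower bound, G contains the cycle c–j–f–a–c, so G is not a forest; only forests have treewidth ≤ 1, hence tw(G) ≥ 2. Hence tw(G) = 2 exactly.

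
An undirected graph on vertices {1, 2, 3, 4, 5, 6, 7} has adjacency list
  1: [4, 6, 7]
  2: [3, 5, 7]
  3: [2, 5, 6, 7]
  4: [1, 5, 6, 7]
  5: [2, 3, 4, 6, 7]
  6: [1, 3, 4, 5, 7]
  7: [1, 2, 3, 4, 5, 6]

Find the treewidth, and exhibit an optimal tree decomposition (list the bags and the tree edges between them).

Treewidth 3.
Bags: B1 = {3, 5, 6, 7}  B2 = {4, 5, 6, 7}  B3 = {1, 4, 6, 7}  B4 = {2, 3, 5, 7}
Tree: B1–B2, B2–B3, B1–B4

The largest bag has 4 vertices, giving width 3; this decomposition certifies tw(G) ≤ 3. On the other hand G contains the 4-clique {1, 4, 6, 7}. A clique must lie in a single bag of any decomposition, so no decomposition can have width below 3. Hence tw(G) = 3 exactly.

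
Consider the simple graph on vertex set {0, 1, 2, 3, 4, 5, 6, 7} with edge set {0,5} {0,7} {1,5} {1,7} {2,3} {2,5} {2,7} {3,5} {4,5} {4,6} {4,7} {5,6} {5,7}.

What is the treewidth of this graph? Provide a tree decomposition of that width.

Treewidth 2.
Bags: B1 = {4, 5, 7}  B2 = {0, 5, 7}  B3 = {4, 5, 6}  B4 = {2, 5, 7}  B5 = {2, 3, 5}  B6 = {1, 5, 7}
Tree: B1–B2, B1–B3, B1–B4, B4–B5, B2–B6

The largest bag has 3 vertices, giving width 2; this decomposition certifies tw(G) ≤ 2. Conversely, {2, 3, 5} is a clique of size 3, and the vertices of any clique must share a bag in every tree decomposition; so some bag has ≥ 3 vertices and tw(G) ≥ 2. Hence tw(G) = 2 exactly.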